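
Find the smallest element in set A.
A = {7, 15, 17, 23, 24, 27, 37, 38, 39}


Set A = {7, 15, 17, 23, 24, 27, 37, 38, 39}
Elements in ascending order: 7, 15, 17, 23, 24, 27, 37, 38, 39
The smallest element is 7.

7


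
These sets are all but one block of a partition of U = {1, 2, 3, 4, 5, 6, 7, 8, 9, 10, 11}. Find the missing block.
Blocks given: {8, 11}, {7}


U = {1, 2, 3, 4, 5, 6, 7, 8, 9, 10, 11}
Shown blocks: {8, 11}, {7}
A partition's blocks are pairwise disjoint and cover U, so the missing block = U \ (union of shown blocks).
Union of shown blocks: {7, 8, 11}
Missing block = U \ (union) = {1, 2, 3, 4, 5, 6, 9, 10}

{1, 2, 3, 4, 5, 6, 9, 10}


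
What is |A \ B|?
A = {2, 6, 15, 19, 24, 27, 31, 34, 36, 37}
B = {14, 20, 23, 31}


Set A = {2, 6, 15, 19, 24, 27, 31, 34, 36, 37}
Set B = {14, 20, 23, 31}
A \ B = {2, 6, 15, 19, 24, 27, 34, 36, 37}
|A \ B| = 9

9


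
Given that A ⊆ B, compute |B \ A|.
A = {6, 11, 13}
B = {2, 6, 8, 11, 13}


Set A = {6, 11, 13}, |A| = 3
Set B = {2, 6, 8, 11, 13}, |B| = 5
Since A ⊆ B: B \ A = {2, 8}
|B| - |A| = 5 - 3 = 2

2


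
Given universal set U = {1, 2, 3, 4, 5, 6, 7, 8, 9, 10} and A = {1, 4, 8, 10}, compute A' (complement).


Universal set U = {1, 2, 3, 4, 5, 6, 7, 8, 9, 10}
Set A = {1, 4, 8, 10}
A' = U \ A = elements in U but not in A
Checking each element of U:
1 (in A, exclude), 2 (not in A, include), 3 (not in A, include), 4 (in A, exclude), 5 (not in A, include), 6 (not in A, include), 7 (not in A, include), 8 (in A, exclude), 9 (not in A, include), 10 (in A, exclude)
A' = {2, 3, 5, 6, 7, 9}

{2, 3, 5, 6, 7, 9}


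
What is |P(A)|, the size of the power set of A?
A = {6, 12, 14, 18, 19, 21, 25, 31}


Set A = {6, 12, 14, 18, 19, 21, 25, 31}
|A| = 8
The power set P(A) contains all subsets of A.
|P(A)| = 2^|A| = 2^8 = 256

256


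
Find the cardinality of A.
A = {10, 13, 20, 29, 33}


Set A = {10, 13, 20, 29, 33}
Listing elements: 10, 13, 20, 29, 33
Counting: 5 elements
|A| = 5

5


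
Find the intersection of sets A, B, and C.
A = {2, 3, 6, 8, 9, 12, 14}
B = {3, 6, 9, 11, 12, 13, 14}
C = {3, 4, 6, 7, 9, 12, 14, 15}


Set A = {2, 3, 6, 8, 9, 12, 14}
Set B = {3, 6, 9, 11, 12, 13, 14}
Set C = {3, 4, 6, 7, 9, 12, 14, 15}
First, A ∩ B = {3, 6, 9, 12, 14}
Then, (A ∩ B) ∩ C = {3, 6, 9, 12, 14}

{3, 6, 9, 12, 14}


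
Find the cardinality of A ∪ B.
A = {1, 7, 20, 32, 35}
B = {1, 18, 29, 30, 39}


Set A = {1, 7, 20, 32, 35}, |A| = 5
Set B = {1, 18, 29, 30, 39}, |B| = 5
A ∩ B = {1}, |A ∩ B| = 1
|A ∪ B| = |A| + |B| - |A ∩ B| = 5 + 5 - 1 = 9

9


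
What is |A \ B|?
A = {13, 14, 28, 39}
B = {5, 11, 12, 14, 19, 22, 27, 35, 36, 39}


Set A = {13, 14, 28, 39}
Set B = {5, 11, 12, 14, 19, 22, 27, 35, 36, 39}
A \ B = {13, 28}
|A \ B| = 2

2


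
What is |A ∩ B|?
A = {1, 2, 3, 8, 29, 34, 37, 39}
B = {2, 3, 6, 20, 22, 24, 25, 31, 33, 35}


Set A = {1, 2, 3, 8, 29, 34, 37, 39}
Set B = {2, 3, 6, 20, 22, 24, 25, 31, 33, 35}
A ∩ B = {2, 3}
|A ∩ B| = 2

2


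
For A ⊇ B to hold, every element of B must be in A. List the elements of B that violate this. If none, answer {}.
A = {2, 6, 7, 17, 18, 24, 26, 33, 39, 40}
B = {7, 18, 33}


Set A = {2, 6, 7, 17, 18, 24, 26, 33, 39, 40}
Set B = {7, 18, 33}
Check each element of B against A:
7 ∈ A, 18 ∈ A, 33 ∈ A
Elements of B not in A: {}

{}


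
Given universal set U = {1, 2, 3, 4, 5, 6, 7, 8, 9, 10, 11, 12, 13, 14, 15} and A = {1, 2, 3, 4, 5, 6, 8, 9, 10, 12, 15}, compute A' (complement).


Universal set U = {1, 2, 3, 4, 5, 6, 7, 8, 9, 10, 11, 12, 13, 14, 15}
Set A = {1, 2, 3, 4, 5, 6, 8, 9, 10, 12, 15}
A' = U \ A = elements in U but not in A
Checking each element of U:
1 (in A, exclude), 2 (in A, exclude), 3 (in A, exclude), 4 (in A, exclude), 5 (in A, exclude), 6 (in A, exclude), 7 (not in A, include), 8 (in A, exclude), 9 (in A, exclude), 10 (in A, exclude), 11 (not in A, include), 12 (in A, exclude), 13 (not in A, include), 14 (not in A, include), 15 (in A, exclude)
A' = {7, 11, 13, 14}

{7, 11, 13, 14}


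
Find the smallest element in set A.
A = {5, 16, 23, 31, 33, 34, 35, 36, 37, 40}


Set A = {5, 16, 23, 31, 33, 34, 35, 36, 37, 40}
Elements in ascending order: 5, 16, 23, 31, 33, 34, 35, 36, 37, 40
The smallest element is 5.

5


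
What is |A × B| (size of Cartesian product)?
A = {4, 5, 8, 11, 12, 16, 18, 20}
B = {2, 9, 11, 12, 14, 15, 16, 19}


Set A = {4, 5, 8, 11, 12, 16, 18, 20} has 8 elements.
Set B = {2, 9, 11, 12, 14, 15, 16, 19} has 8 elements.
|A × B| = |A| × |B| = 8 × 8 = 64

64


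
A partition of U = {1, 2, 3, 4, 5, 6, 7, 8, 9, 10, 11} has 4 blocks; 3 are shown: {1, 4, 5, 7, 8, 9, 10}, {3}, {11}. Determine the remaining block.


U = {1, 2, 3, 4, 5, 6, 7, 8, 9, 10, 11}
Shown blocks: {1, 4, 5, 7, 8, 9, 10}, {3}, {11}
A partition's blocks are pairwise disjoint and cover U, so the missing block = U \ (union of shown blocks).
Union of shown blocks: {1, 3, 4, 5, 7, 8, 9, 10, 11}
Missing block = U \ (union) = {2, 6}

{2, 6}


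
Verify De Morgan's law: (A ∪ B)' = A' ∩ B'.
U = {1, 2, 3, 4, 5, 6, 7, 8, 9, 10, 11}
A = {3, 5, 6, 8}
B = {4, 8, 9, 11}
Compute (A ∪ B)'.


U = {1, 2, 3, 4, 5, 6, 7, 8, 9, 10, 11}
A = {3, 5, 6, 8}, B = {4, 8, 9, 11}
A ∪ B = {3, 4, 5, 6, 8, 9, 11}
(A ∪ B)' = U \ (A ∪ B) = {1, 2, 7, 10}
Verification via A' ∩ B': A' = {1, 2, 4, 7, 9, 10, 11}, B' = {1, 2, 3, 5, 6, 7, 10}
A' ∩ B' = {1, 2, 7, 10} ✓

{1, 2, 7, 10}


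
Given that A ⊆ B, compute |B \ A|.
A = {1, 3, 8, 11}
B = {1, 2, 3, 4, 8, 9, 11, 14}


Set A = {1, 3, 8, 11}, |A| = 4
Set B = {1, 2, 3, 4, 8, 9, 11, 14}, |B| = 8
Since A ⊆ B: B \ A = {2, 4, 9, 14}
|B| - |A| = 8 - 4 = 4

4


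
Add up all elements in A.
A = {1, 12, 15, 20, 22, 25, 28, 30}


Set A = {1, 12, 15, 20, 22, 25, 28, 30}
Sum = 1 + 12 + 15 + 20 + 22 + 25 + 28 + 30 = 153

153


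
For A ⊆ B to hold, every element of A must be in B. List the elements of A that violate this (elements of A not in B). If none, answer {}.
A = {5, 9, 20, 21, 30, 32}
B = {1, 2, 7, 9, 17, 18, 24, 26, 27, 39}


Set A = {5, 9, 20, 21, 30, 32}
Set B = {1, 2, 7, 9, 17, 18, 24, 26, 27, 39}
Check each element of A against B:
5 ∉ B (include), 9 ∈ B, 20 ∉ B (include), 21 ∉ B (include), 30 ∉ B (include), 32 ∉ B (include)
Elements of A not in B: {5, 20, 21, 30, 32}

{5, 20, 21, 30, 32}


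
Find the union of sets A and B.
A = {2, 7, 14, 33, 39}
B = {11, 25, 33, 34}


Set A = {2, 7, 14, 33, 39}
Set B = {11, 25, 33, 34}
A ∪ B includes all elements in either set.
Elements from A: {2, 7, 14, 33, 39}
Elements from B not already included: {11, 25, 34}
A ∪ B = {2, 7, 11, 14, 25, 33, 34, 39}

{2, 7, 11, 14, 25, 33, 34, 39}


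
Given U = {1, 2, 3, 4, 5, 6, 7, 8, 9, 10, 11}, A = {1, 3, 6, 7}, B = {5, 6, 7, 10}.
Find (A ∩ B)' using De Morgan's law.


U = {1, 2, 3, 4, 5, 6, 7, 8, 9, 10, 11}
A = {1, 3, 6, 7}, B = {5, 6, 7, 10}
A ∩ B = {6, 7}
(A ∩ B)' = U \ (A ∩ B) = {1, 2, 3, 4, 5, 8, 9, 10, 11}
Verification via A' ∪ B': A' = {2, 4, 5, 8, 9, 10, 11}, B' = {1, 2, 3, 4, 8, 9, 11}
A' ∪ B' = {1, 2, 3, 4, 5, 8, 9, 10, 11} ✓

{1, 2, 3, 4, 5, 8, 9, 10, 11}


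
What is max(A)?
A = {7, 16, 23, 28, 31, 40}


Set A = {7, 16, 23, 28, 31, 40}
Elements in ascending order: 7, 16, 23, 28, 31, 40
The largest element is 40.

40


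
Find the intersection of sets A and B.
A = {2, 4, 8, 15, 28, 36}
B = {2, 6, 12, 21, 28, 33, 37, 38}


Set A = {2, 4, 8, 15, 28, 36}
Set B = {2, 6, 12, 21, 28, 33, 37, 38}
A ∩ B includes only elements in both sets.
Check each element of A against B:
2 ✓, 4 ✗, 8 ✗, 15 ✗, 28 ✓, 36 ✗
A ∩ B = {2, 28}

{2, 28}


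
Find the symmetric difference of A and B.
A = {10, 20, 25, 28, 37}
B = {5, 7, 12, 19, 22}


Set A = {10, 20, 25, 28, 37}
Set B = {5, 7, 12, 19, 22}
A △ B = (A \ B) ∪ (B \ A)
Elements in A but not B: {10, 20, 25, 28, 37}
Elements in B but not A: {5, 7, 12, 19, 22}
A △ B = {5, 7, 10, 12, 19, 20, 22, 25, 28, 37}

{5, 7, 10, 12, 19, 20, 22, 25, 28, 37}


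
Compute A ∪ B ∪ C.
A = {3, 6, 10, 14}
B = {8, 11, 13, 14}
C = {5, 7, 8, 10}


Set A = {3, 6, 10, 14}
Set B = {8, 11, 13, 14}
Set C = {5, 7, 8, 10}
First, A ∪ B = {3, 6, 8, 10, 11, 13, 14}
Then, (A ∪ B) ∪ C = {3, 5, 6, 7, 8, 10, 11, 13, 14}

{3, 5, 6, 7, 8, 10, 11, 13, 14}


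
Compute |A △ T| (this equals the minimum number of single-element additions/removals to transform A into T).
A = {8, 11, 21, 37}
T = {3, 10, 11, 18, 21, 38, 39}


Set A = {8, 11, 21, 37}
Set T = {3, 10, 11, 18, 21, 38, 39}
Elements to remove from A (in A, not in T): {8, 37} → 2 removals
Elements to add to A (in T, not in A): {3, 10, 18, 38, 39} → 5 additions
Total edits = 2 + 5 = 7

7


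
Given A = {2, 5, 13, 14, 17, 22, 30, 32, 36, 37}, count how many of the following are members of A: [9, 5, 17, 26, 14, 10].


Set A = {2, 5, 13, 14, 17, 22, 30, 32, 36, 37}
Candidates: [9, 5, 17, 26, 14, 10]
Check each candidate:
9 ∉ A, 5 ∈ A, 17 ∈ A, 26 ∉ A, 14 ∈ A, 10 ∉ A
Count of candidates in A: 3

3


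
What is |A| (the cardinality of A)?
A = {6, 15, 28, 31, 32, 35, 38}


Set A = {6, 15, 28, 31, 32, 35, 38}
Listing elements: 6, 15, 28, 31, 32, 35, 38
Counting: 7 elements
|A| = 7

7


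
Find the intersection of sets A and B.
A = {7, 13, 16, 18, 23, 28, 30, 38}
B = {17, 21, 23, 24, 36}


Set A = {7, 13, 16, 18, 23, 28, 30, 38}
Set B = {17, 21, 23, 24, 36}
A ∩ B includes only elements in both sets.
Check each element of A against B:
7 ✗, 13 ✗, 16 ✗, 18 ✗, 23 ✓, 28 ✗, 30 ✗, 38 ✗
A ∩ B = {23}

{23}


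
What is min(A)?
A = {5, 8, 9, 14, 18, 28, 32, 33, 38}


Set A = {5, 8, 9, 14, 18, 28, 32, 33, 38}
Elements in ascending order: 5, 8, 9, 14, 18, 28, 32, 33, 38
The smallest element is 5.

5


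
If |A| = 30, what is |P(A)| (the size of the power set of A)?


The set has 30 elements.
The power set contains all possible subsets.
|P(A)| = 2^|A| = 2^30 = 1073741824

1073741824


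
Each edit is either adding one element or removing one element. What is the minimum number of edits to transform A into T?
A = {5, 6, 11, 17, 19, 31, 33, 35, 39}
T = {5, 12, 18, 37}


Set A = {5, 6, 11, 17, 19, 31, 33, 35, 39}
Set T = {5, 12, 18, 37}
Elements to remove from A (in A, not in T): {6, 11, 17, 19, 31, 33, 35, 39} → 8 removals
Elements to add to A (in T, not in A): {12, 18, 37} → 3 additions
Total edits = 8 + 3 = 11

11


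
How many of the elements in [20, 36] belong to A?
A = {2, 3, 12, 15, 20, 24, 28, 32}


Set A = {2, 3, 12, 15, 20, 24, 28, 32}
Candidates: [20, 36]
Check each candidate:
20 ∈ A, 36 ∉ A
Count of candidates in A: 1

1


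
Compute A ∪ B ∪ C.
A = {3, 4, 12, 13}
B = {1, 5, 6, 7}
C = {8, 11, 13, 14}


Set A = {3, 4, 12, 13}
Set B = {1, 5, 6, 7}
Set C = {8, 11, 13, 14}
First, A ∪ B = {1, 3, 4, 5, 6, 7, 12, 13}
Then, (A ∪ B) ∪ C = {1, 3, 4, 5, 6, 7, 8, 11, 12, 13, 14}

{1, 3, 4, 5, 6, 7, 8, 11, 12, 13, 14}


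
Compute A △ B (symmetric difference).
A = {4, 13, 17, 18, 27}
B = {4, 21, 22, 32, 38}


Set A = {4, 13, 17, 18, 27}
Set B = {4, 21, 22, 32, 38}
A △ B = (A \ B) ∪ (B \ A)
Elements in A but not B: {13, 17, 18, 27}
Elements in B but not A: {21, 22, 32, 38}
A △ B = {13, 17, 18, 21, 22, 27, 32, 38}

{13, 17, 18, 21, 22, 27, 32, 38}


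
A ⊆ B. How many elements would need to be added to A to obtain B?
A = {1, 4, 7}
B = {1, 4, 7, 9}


Set A = {1, 4, 7}, |A| = 3
Set B = {1, 4, 7, 9}, |B| = 4
Since A ⊆ B: B \ A = {9}
|B| - |A| = 4 - 3 = 1

1


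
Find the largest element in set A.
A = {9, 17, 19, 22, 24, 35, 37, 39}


Set A = {9, 17, 19, 22, 24, 35, 37, 39}
Elements in ascending order: 9, 17, 19, 22, 24, 35, 37, 39
The largest element is 39.

39


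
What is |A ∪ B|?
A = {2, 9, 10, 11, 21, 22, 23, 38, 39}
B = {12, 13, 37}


Set A = {2, 9, 10, 11, 21, 22, 23, 38, 39}, |A| = 9
Set B = {12, 13, 37}, |B| = 3
A ∩ B = {}, |A ∩ B| = 0
|A ∪ B| = |A| + |B| - |A ∩ B| = 9 + 3 - 0 = 12

12


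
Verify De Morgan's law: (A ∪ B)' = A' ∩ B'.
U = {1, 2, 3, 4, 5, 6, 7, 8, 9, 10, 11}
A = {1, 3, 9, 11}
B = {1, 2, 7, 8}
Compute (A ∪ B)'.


U = {1, 2, 3, 4, 5, 6, 7, 8, 9, 10, 11}
A = {1, 3, 9, 11}, B = {1, 2, 7, 8}
A ∪ B = {1, 2, 3, 7, 8, 9, 11}
(A ∪ B)' = U \ (A ∪ B) = {4, 5, 6, 10}
Verification via A' ∩ B': A' = {2, 4, 5, 6, 7, 8, 10}, B' = {3, 4, 5, 6, 9, 10, 11}
A' ∩ B' = {4, 5, 6, 10} ✓

{4, 5, 6, 10}


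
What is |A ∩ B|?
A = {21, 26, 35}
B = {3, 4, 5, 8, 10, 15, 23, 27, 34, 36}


Set A = {21, 26, 35}
Set B = {3, 4, 5, 8, 10, 15, 23, 27, 34, 36}
A ∩ B = {}
|A ∩ B| = 0

0


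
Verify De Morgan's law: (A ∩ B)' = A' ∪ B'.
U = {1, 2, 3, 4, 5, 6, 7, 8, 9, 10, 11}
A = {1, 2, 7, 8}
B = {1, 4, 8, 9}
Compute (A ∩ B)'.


U = {1, 2, 3, 4, 5, 6, 7, 8, 9, 10, 11}
A = {1, 2, 7, 8}, B = {1, 4, 8, 9}
A ∩ B = {1, 8}
(A ∩ B)' = U \ (A ∩ B) = {2, 3, 4, 5, 6, 7, 9, 10, 11}
Verification via A' ∪ B': A' = {3, 4, 5, 6, 9, 10, 11}, B' = {2, 3, 5, 6, 7, 10, 11}
A' ∪ B' = {2, 3, 4, 5, 6, 7, 9, 10, 11} ✓

{2, 3, 4, 5, 6, 7, 9, 10, 11}


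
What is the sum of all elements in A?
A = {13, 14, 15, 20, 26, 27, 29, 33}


Set A = {13, 14, 15, 20, 26, 27, 29, 33}
Sum = 13 + 14 + 15 + 20 + 26 + 27 + 29 + 33 = 177

177


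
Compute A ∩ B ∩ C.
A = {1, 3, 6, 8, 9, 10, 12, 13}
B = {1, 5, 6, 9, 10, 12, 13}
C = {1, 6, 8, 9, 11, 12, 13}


Set A = {1, 3, 6, 8, 9, 10, 12, 13}
Set B = {1, 5, 6, 9, 10, 12, 13}
Set C = {1, 6, 8, 9, 11, 12, 13}
First, A ∩ B = {1, 6, 9, 10, 12, 13}
Then, (A ∩ B) ∩ C = {1, 6, 9, 12, 13}

{1, 6, 9, 12, 13}


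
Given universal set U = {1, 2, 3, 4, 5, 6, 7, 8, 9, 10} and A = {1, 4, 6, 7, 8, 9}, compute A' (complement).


Universal set U = {1, 2, 3, 4, 5, 6, 7, 8, 9, 10}
Set A = {1, 4, 6, 7, 8, 9}
A' = U \ A = elements in U but not in A
Checking each element of U:
1 (in A, exclude), 2 (not in A, include), 3 (not in A, include), 4 (in A, exclude), 5 (not in A, include), 6 (in A, exclude), 7 (in A, exclude), 8 (in A, exclude), 9 (in A, exclude), 10 (not in A, include)
A' = {2, 3, 5, 10}

{2, 3, 5, 10}


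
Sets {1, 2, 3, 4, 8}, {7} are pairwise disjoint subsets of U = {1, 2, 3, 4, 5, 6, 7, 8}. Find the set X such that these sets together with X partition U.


U = {1, 2, 3, 4, 5, 6, 7, 8}
Shown blocks: {1, 2, 3, 4, 8}, {7}
A partition's blocks are pairwise disjoint and cover U, so the missing block = U \ (union of shown blocks).
Union of shown blocks: {1, 2, 3, 4, 7, 8}
Missing block = U \ (union) = {5, 6}

{5, 6}


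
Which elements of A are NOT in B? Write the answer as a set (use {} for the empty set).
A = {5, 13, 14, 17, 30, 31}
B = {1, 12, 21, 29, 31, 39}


Set A = {5, 13, 14, 17, 30, 31}
Set B = {1, 12, 21, 29, 31, 39}
Check each element of A against B:
5 ∉ B (include), 13 ∉ B (include), 14 ∉ B (include), 17 ∉ B (include), 30 ∉ B (include), 31 ∈ B
Elements of A not in B: {5, 13, 14, 17, 30}

{5, 13, 14, 17, 30}


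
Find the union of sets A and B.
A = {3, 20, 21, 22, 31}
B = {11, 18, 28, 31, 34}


Set A = {3, 20, 21, 22, 31}
Set B = {11, 18, 28, 31, 34}
A ∪ B includes all elements in either set.
Elements from A: {3, 20, 21, 22, 31}
Elements from B not already included: {11, 18, 28, 34}
A ∪ B = {3, 11, 18, 20, 21, 22, 28, 31, 34}

{3, 11, 18, 20, 21, 22, 28, 31, 34}


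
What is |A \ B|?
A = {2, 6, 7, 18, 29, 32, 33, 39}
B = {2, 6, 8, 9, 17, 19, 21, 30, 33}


Set A = {2, 6, 7, 18, 29, 32, 33, 39}
Set B = {2, 6, 8, 9, 17, 19, 21, 30, 33}
A \ B = {7, 18, 29, 32, 39}
|A \ B| = 5

5


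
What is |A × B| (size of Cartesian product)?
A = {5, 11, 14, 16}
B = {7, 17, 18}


Set A = {5, 11, 14, 16} has 4 elements.
Set B = {7, 17, 18} has 3 elements.
|A × B| = |A| × |B| = 4 × 3 = 12

12


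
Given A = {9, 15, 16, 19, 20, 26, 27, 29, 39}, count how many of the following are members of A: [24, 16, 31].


Set A = {9, 15, 16, 19, 20, 26, 27, 29, 39}
Candidates: [24, 16, 31]
Check each candidate:
24 ∉ A, 16 ∈ A, 31 ∉ A
Count of candidates in A: 1

1


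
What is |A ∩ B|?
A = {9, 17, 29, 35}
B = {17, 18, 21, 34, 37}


Set A = {9, 17, 29, 35}
Set B = {17, 18, 21, 34, 37}
A ∩ B = {17}
|A ∩ B| = 1

1


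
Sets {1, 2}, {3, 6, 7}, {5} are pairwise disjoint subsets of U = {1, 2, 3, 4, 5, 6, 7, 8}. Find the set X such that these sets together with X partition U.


U = {1, 2, 3, 4, 5, 6, 7, 8}
Shown blocks: {1, 2}, {3, 6, 7}, {5}
A partition's blocks are pairwise disjoint and cover U, so the missing block = U \ (union of shown blocks).
Union of shown blocks: {1, 2, 3, 5, 6, 7}
Missing block = U \ (union) = {4, 8}

{4, 8}


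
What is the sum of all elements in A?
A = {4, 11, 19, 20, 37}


Set A = {4, 11, 19, 20, 37}
Sum = 4 + 11 + 19 + 20 + 37 = 91

91


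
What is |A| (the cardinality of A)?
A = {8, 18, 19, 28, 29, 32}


Set A = {8, 18, 19, 28, 29, 32}
Listing elements: 8, 18, 19, 28, 29, 32
Counting: 6 elements
|A| = 6

6


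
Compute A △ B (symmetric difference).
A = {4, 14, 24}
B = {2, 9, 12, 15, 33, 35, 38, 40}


Set A = {4, 14, 24}
Set B = {2, 9, 12, 15, 33, 35, 38, 40}
A △ B = (A \ B) ∪ (B \ A)
Elements in A but not B: {4, 14, 24}
Elements in B but not A: {2, 9, 12, 15, 33, 35, 38, 40}
A △ B = {2, 4, 9, 12, 14, 15, 24, 33, 35, 38, 40}

{2, 4, 9, 12, 14, 15, 24, 33, 35, 38, 40}


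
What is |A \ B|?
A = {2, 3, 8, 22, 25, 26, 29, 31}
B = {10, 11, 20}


Set A = {2, 3, 8, 22, 25, 26, 29, 31}
Set B = {10, 11, 20}
A \ B = {2, 3, 8, 22, 25, 26, 29, 31}
|A \ B| = 8

8


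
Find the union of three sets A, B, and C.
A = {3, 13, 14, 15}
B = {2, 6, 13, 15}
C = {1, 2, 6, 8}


Set A = {3, 13, 14, 15}
Set B = {2, 6, 13, 15}
Set C = {1, 2, 6, 8}
First, A ∪ B = {2, 3, 6, 13, 14, 15}
Then, (A ∪ B) ∪ C = {1, 2, 3, 6, 8, 13, 14, 15}

{1, 2, 3, 6, 8, 13, 14, 15}


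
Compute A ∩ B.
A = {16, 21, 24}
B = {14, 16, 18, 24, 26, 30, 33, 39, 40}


Set A = {16, 21, 24}
Set B = {14, 16, 18, 24, 26, 30, 33, 39, 40}
A ∩ B includes only elements in both sets.
Check each element of A against B:
16 ✓, 21 ✗, 24 ✓
A ∩ B = {16, 24}

{16, 24}


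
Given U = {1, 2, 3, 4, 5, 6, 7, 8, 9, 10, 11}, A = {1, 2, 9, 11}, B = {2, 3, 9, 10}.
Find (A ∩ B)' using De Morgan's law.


U = {1, 2, 3, 4, 5, 6, 7, 8, 9, 10, 11}
A = {1, 2, 9, 11}, B = {2, 3, 9, 10}
A ∩ B = {2, 9}
(A ∩ B)' = U \ (A ∩ B) = {1, 3, 4, 5, 6, 7, 8, 10, 11}
Verification via A' ∪ B': A' = {3, 4, 5, 6, 7, 8, 10}, B' = {1, 4, 5, 6, 7, 8, 11}
A' ∪ B' = {1, 3, 4, 5, 6, 7, 8, 10, 11} ✓

{1, 3, 4, 5, 6, 7, 8, 10, 11}


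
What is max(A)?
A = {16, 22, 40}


Set A = {16, 22, 40}
Elements in ascending order: 16, 22, 40
The largest element is 40.

40


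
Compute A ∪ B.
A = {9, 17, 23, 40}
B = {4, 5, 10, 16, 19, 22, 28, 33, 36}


Set A = {9, 17, 23, 40}
Set B = {4, 5, 10, 16, 19, 22, 28, 33, 36}
A ∪ B includes all elements in either set.
Elements from A: {9, 17, 23, 40}
Elements from B not already included: {4, 5, 10, 16, 19, 22, 28, 33, 36}
A ∪ B = {4, 5, 9, 10, 16, 17, 19, 22, 23, 28, 33, 36, 40}

{4, 5, 9, 10, 16, 17, 19, 22, 23, 28, 33, 36, 40}


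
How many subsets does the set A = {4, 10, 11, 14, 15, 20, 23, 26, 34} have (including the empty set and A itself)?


Set A = {4, 10, 11, 14, 15, 20, 23, 26, 34}
|A| = 9
The power set P(A) contains all subsets of A.
|P(A)| = 2^|A| = 2^9 = 512

512


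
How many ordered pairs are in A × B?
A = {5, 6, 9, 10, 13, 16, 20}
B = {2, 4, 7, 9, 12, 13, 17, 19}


Set A = {5, 6, 9, 10, 13, 16, 20} has 7 elements.
Set B = {2, 4, 7, 9, 12, 13, 17, 19} has 8 elements.
|A × B| = |A| × |B| = 7 × 8 = 56

56


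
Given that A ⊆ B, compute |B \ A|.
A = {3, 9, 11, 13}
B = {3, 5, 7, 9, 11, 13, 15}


Set A = {3, 9, 11, 13}, |A| = 4
Set B = {3, 5, 7, 9, 11, 13, 15}, |B| = 7
Since A ⊆ B: B \ A = {5, 7, 15}
|B| - |A| = 7 - 4 = 3

3


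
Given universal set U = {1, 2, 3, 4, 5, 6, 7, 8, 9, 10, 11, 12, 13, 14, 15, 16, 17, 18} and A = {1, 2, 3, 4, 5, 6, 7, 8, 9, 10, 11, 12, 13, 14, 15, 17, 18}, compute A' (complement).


Universal set U = {1, 2, 3, 4, 5, 6, 7, 8, 9, 10, 11, 12, 13, 14, 15, 16, 17, 18}
Set A = {1, 2, 3, 4, 5, 6, 7, 8, 9, 10, 11, 12, 13, 14, 15, 17, 18}
A' = U \ A = elements in U but not in A
Checking each element of U:
1 (in A, exclude), 2 (in A, exclude), 3 (in A, exclude), 4 (in A, exclude), 5 (in A, exclude), 6 (in A, exclude), 7 (in A, exclude), 8 (in A, exclude), 9 (in A, exclude), 10 (in A, exclude), 11 (in A, exclude), 12 (in A, exclude), 13 (in A, exclude), 14 (in A, exclude), 15 (in A, exclude), 16 (not in A, include), 17 (in A, exclude), 18 (in A, exclude)
A' = {16}

{16}


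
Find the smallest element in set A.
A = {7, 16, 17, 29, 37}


Set A = {7, 16, 17, 29, 37}
Elements in ascending order: 7, 16, 17, 29, 37
The smallest element is 7.

7


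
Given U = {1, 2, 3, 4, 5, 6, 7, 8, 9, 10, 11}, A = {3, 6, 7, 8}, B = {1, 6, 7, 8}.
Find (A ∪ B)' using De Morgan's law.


U = {1, 2, 3, 4, 5, 6, 7, 8, 9, 10, 11}
A = {3, 6, 7, 8}, B = {1, 6, 7, 8}
A ∪ B = {1, 3, 6, 7, 8}
(A ∪ B)' = U \ (A ∪ B) = {2, 4, 5, 9, 10, 11}
Verification via A' ∩ B': A' = {1, 2, 4, 5, 9, 10, 11}, B' = {2, 3, 4, 5, 9, 10, 11}
A' ∩ B' = {2, 4, 5, 9, 10, 11} ✓

{2, 4, 5, 9, 10, 11}


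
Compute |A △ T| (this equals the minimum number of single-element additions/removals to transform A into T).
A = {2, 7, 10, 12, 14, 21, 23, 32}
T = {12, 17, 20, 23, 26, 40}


Set A = {2, 7, 10, 12, 14, 21, 23, 32}
Set T = {12, 17, 20, 23, 26, 40}
Elements to remove from A (in A, not in T): {2, 7, 10, 14, 21, 32} → 6 removals
Elements to add to A (in T, not in A): {17, 20, 26, 40} → 4 additions
Total edits = 6 + 4 = 10

10


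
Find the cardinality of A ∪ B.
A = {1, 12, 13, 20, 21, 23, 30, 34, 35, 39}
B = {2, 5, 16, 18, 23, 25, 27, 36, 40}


Set A = {1, 12, 13, 20, 21, 23, 30, 34, 35, 39}, |A| = 10
Set B = {2, 5, 16, 18, 23, 25, 27, 36, 40}, |B| = 9
A ∩ B = {23}, |A ∩ B| = 1
|A ∪ B| = |A| + |B| - |A ∩ B| = 10 + 9 - 1 = 18

18


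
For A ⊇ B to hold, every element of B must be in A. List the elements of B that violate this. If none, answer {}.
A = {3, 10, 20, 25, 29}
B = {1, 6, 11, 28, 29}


Set A = {3, 10, 20, 25, 29}
Set B = {1, 6, 11, 28, 29}
Check each element of B against A:
1 ∉ A (include), 6 ∉ A (include), 11 ∉ A (include), 28 ∉ A (include), 29 ∈ A
Elements of B not in A: {1, 6, 11, 28}

{1, 6, 11, 28}


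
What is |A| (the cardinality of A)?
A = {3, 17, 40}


Set A = {3, 17, 40}
Listing elements: 3, 17, 40
Counting: 3 elements
|A| = 3

3


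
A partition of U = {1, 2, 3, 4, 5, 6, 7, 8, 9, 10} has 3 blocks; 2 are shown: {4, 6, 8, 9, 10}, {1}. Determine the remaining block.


U = {1, 2, 3, 4, 5, 6, 7, 8, 9, 10}
Shown blocks: {4, 6, 8, 9, 10}, {1}
A partition's blocks are pairwise disjoint and cover U, so the missing block = U \ (union of shown blocks).
Union of shown blocks: {1, 4, 6, 8, 9, 10}
Missing block = U \ (union) = {2, 3, 5, 7}

{2, 3, 5, 7}


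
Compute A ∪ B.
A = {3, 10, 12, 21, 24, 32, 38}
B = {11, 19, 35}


Set A = {3, 10, 12, 21, 24, 32, 38}
Set B = {11, 19, 35}
A ∪ B includes all elements in either set.
Elements from A: {3, 10, 12, 21, 24, 32, 38}
Elements from B not already included: {11, 19, 35}
A ∪ B = {3, 10, 11, 12, 19, 21, 24, 32, 35, 38}

{3, 10, 11, 12, 19, 21, 24, 32, 35, 38}


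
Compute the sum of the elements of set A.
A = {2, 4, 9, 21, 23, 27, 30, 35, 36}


Set A = {2, 4, 9, 21, 23, 27, 30, 35, 36}
Sum = 2 + 4 + 9 + 21 + 23 + 27 + 30 + 35 + 36 = 187

187


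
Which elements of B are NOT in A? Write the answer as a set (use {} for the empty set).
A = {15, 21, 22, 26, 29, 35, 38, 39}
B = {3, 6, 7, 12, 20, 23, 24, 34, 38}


Set A = {15, 21, 22, 26, 29, 35, 38, 39}
Set B = {3, 6, 7, 12, 20, 23, 24, 34, 38}
Check each element of B against A:
3 ∉ A (include), 6 ∉ A (include), 7 ∉ A (include), 12 ∉ A (include), 20 ∉ A (include), 23 ∉ A (include), 24 ∉ A (include), 34 ∉ A (include), 38 ∈ A
Elements of B not in A: {3, 6, 7, 12, 20, 23, 24, 34}

{3, 6, 7, 12, 20, 23, 24, 34}


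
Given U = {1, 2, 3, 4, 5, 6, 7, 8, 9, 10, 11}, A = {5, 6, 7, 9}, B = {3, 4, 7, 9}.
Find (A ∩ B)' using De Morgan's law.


U = {1, 2, 3, 4, 5, 6, 7, 8, 9, 10, 11}
A = {5, 6, 7, 9}, B = {3, 4, 7, 9}
A ∩ B = {7, 9}
(A ∩ B)' = U \ (A ∩ B) = {1, 2, 3, 4, 5, 6, 8, 10, 11}
Verification via A' ∪ B': A' = {1, 2, 3, 4, 8, 10, 11}, B' = {1, 2, 5, 6, 8, 10, 11}
A' ∪ B' = {1, 2, 3, 4, 5, 6, 8, 10, 11} ✓

{1, 2, 3, 4, 5, 6, 8, 10, 11}


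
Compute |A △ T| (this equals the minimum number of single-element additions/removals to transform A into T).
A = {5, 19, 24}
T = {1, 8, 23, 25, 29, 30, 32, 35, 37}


Set A = {5, 19, 24}
Set T = {1, 8, 23, 25, 29, 30, 32, 35, 37}
Elements to remove from A (in A, not in T): {5, 19, 24} → 3 removals
Elements to add to A (in T, not in A): {1, 8, 23, 25, 29, 30, 32, 35, 37} → 9 additions
Total edits = 3 + 9 = 12

12


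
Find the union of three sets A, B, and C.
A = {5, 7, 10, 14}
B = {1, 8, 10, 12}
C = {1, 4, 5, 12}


Set A = {5, 7, 10, 14}
Set B = {1, 8, 10, 12}
Set C = {1, 4, 5, 12}
First, A ∪ B = {1, 5, 7, 8, 10, 12, 14}
Then, (A ∪ B) ∪ C = {1, 4, 5, 7, 8, 10, 12, 14}

{1, 4, 5, 7, 8, 10, 12, 14}


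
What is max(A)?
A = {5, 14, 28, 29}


Set A = {5, 14, 28, 29}
Elements in ascending order: 5, 14, 28, 29
The largest element is 29.

29


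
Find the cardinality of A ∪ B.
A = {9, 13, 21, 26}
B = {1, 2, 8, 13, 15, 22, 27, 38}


Set A = {9, 13, 21, 26}, |A| = 4
Set B = {1, 2, 8, 13, 15, 22, 27, 38}, |B| = 8
A ∩ B = {13}, |A ∩ B| = 1
|A ∪ B| = |A| + |B| - |A ∩ B| = 4 + 8 - 1 = 11

11


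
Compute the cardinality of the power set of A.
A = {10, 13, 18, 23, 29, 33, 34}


Set A = {10, 13, 18, 23, 29, 33, 34}
|A| = 7
The power set P(A) contains all subsets of A.
|P(A)| = 2^|A| = 2^7 = 128

128


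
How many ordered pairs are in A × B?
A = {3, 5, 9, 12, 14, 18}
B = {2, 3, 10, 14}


Set A = {3, 5, 9, 12, 14, 18} has 6 elements.
Set B = {2, 3, 10, 14} has 4 elements.
|A × B| = |A| × |B| = 6 × 4 = 24

24


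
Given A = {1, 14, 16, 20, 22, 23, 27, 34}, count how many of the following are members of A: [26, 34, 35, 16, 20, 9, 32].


Set A = {1, 14, 16, 20, 22, 23, 27, 34}
Candidates: [26, 34, 35, 16, 20, 9, 32]
Check each candidate:
26 ∉ A, 34 ∈ A, 35 ∉ A, 16 ∈ A, 20 ∈ A, 9 ∉ A, 32 ∉ A
Count of candidates in A: 3

3


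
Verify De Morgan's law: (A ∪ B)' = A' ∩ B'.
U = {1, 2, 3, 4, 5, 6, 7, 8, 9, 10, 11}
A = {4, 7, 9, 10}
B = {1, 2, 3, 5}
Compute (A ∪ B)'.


U = {1, 2, 3, 4, 5, 6, 7, 8, 9, 10, 11}
A = {4, 7, 9, 10}, B = {1, 2, 3, 5}
A ∪ B = {1, 2, 3, 4, 5, 7, 9, 10}
(A ∪ B)' = U \ (A ∪ B) = {6, 8, 11}
Verification via A' ∩ B': A' = {1, 2, 3, 5, 6, 8, 11}, B' = {4, 6, 7, 8, 9, 10, 11}
A' ∩ B' = {6, 8, 11} ✓

{6, 8, 11}


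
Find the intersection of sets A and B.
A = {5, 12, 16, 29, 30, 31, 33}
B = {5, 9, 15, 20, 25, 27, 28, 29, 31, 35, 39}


Set A = {5, 12, 16, 29, 30, 31, 33}
Set B = {5, 9, 15, 20, 25, 27, 28, 29, 31, 35, 39}
A ∩ B includes only elements in both sets.
Check each element of A against B:
5 ✓, 12 ✗, 16 ✗, 29 ✓, 30 ✗, 31 ✓, 33 ✗
A ∩ B = {5, 29, 31}

{5, 29, 31}


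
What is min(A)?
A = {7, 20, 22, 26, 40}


Set A = {7, 20, 22, 26, 40}
Elements in ascending order: 7, 20, 22, 26, 40
The smallest element is 7.

7


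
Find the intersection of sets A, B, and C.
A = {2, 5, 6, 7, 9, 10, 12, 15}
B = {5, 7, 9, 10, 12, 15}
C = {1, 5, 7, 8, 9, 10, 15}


Set A = {2, 5, 6, 7, 9, 10, 12, 15}
Set B = {5, 7, 9, 10, 12, 15}
Set C = {1, 5, 7, 8, 9, 10, 15}
First, A ∩ B = {5, 7, 9, 10, 12, 15}
Then, (A ∩ B) ∩ C = {5, 7, 9, 10, 15}

{5, 7, 9, 10, 15}


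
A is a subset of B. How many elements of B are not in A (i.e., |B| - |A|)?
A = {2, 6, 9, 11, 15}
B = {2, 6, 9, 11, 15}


Set A = {2, 6, 9, 11, 15}, |A| = 5
Set B = {2, 6, 9, 11, 15}, |B| = 5
Since A ⊆ B: B \ A = {}
|B| - |A| = 5 - 5 = 0

0


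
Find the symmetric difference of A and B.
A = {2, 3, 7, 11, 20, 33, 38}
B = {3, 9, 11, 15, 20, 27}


Set A = {2, 3, 7, 11, 20, 33, 38}
Set B = {3, 9, 11, 15, 20, 27}
A △ B = (A \ B) ∪ (B \ A)
Elements in A but not B: {2, 7, 33, 38}
Elements in B but not A: {9, 15, 27}
A △ B = {2, 7, 9, 15, 27, 33, 38}

{2, 7, 9, 15, 27, 33, 38}


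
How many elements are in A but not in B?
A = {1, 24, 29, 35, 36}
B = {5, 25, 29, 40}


Set A = {1, 24, 29, 35, 36}
Set B = {5, 25, 29, 40}
A \ B = {1, 24, 35, 36}
|A \ B| = 4

4


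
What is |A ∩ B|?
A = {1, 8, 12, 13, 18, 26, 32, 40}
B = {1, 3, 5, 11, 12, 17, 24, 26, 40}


Set A = {1, 8, 12, 13, 18, 26, 32, 40}
Set B = {1, 3, 5, 11, 12, 17, 24, 26, 40}
A ∩ B = {1, 12, 26, 40}
|A ∩ B| = 4

4


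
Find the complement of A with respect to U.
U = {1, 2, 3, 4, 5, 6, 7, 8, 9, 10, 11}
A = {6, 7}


Universal set U = {1, 2, 3, 4, 5, 6, 7, 8, 9, 10, 11}
Set A = {6, 7}
A' = U \ A = elements in U but not in A
Checking each element of U:
1 (not in A, include), 2 (not in A, include), 3 (not in A, include), 4 (not in A, include), 5 (not in A, include), 6 (in A, exclude), 7 (in A, exclude), 8 (not in A, include), 9 (not in A, include), 10 (not in A, include), 11 (not in A, include)
A' = {1, 2, 3, 4, 5, 8, 9, 10, 11}

{1, 2, 3, 4, 5, 8, 9, 10, 11}


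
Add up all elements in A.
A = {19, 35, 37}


Set A = {19, 35, 37}
Sum = 19 + 35 + 37 = 91

91


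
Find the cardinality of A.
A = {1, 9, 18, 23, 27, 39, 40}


Set A = {1, 9, 18, 23, 27, 39, 40}
Listing elements: 1, 9, 18, 23, 27, 39, 40
Counting: 7 elements
|A| = 7

7


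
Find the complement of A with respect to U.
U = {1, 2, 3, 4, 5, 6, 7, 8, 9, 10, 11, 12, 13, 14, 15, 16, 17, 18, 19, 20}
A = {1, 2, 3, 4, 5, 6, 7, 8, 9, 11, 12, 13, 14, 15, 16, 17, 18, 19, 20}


Universal set U = {1, 2, 3, 4, 5, 6, 7, 8, 9, 10, 11, 12, 13, 14, 15, 16, 17, 18, 19, 20}
Set A = {1, 2, 3, 4, 5, 6, 7, 8, 9, 11, 12, 13, 14, 15, 16, 17, 18, 19, 20}
A' = U \ A = elements in U but not in A
Checking each element of U:
1 (in A, exclude), 2 (in A, exclude), 3 (in A, exclude), 4 (in A, exclude), 5 (in A, exclude), 6 (in A, exclude), 7 (in A, exclude), 8 (in A, exclude), 9 (in A, exclude), 10 (not in A, include), 11 (in A, exclude), 12 (in A, exclude), 13 (in A, exclude), 14 (in A, exclude), 15 (in A, exclude), 16 (in A, exclude), 17 (in A, exclude), 18 (in A, exclude), 19 (in A, exclude), 20 (in A, exclude)
A' = {10}

{10}


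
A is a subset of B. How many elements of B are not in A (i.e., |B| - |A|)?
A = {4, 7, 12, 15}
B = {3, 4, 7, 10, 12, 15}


Set A = {4, 7, 12, 15}, |A| = 4
Set B = {3, 4, 7, 10, 12, 15}, |B| = 6
Since A ⊆ B: B \ A = {3, 10}
|B| - |A| = 6 - 4 = 2

2


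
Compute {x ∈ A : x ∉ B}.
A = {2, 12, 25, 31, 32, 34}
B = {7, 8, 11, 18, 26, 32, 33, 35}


Set A = {2, 12, 25, 31, 32, 34}
Set B = {7, 8, 11, 18, 26, 32, 33, 35}
Check each element of A against B:
2 ∉ B (include), 12 ∉ B (include), 25 ∉ B (include), 31 ∉ B (include), 32 ∈ B, 34 ∉ B (include)
Elements of A not in B: {2, 12, 25, 31, 34}

{2, 12, 25, 31, 34}


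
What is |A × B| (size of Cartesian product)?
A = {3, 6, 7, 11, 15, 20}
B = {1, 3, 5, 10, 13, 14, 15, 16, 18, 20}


Set A = {3, 6, 7, 11, 15, 20} has 6 elements.
Set B = {1, 3, 5, 10, 13, 14, 15, 16, 18, 20} has 10 elements.
|A × B| = |A| × |B| = 6 × 10 = 60

60


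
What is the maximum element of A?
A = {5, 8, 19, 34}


Set A = {5, 8, 19, 34}
Elements in ascending order: 5, 8, 19, 34
The largest element is 34.

34


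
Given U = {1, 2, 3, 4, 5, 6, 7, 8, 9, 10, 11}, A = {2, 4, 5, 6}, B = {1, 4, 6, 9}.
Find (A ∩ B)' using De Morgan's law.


U = {1, 2, 3, 4, 5, 6, 7, 8, 9, 10, 11}
A = {2, 4, 5, 6}, B = {1, 4, 6, 9}
A ∩ B = {4, 6}
(A ∩ B)' = U \ (A ∩ B) = {1, 2, 3, 5, 7, 8, 9, 10, 11}
Verification via A' ∪ B': A' = {1, 3, 7, 8, 9, 10, 11}, B' = {2, 3, 5, 7, 8, 10, 11}
A' ∪ B' = {1, 2, 3, 5, 7, 8, 9, 10, 11} ✓

{1, 2, 3, 5, 7, 8, 9, 10, 11}


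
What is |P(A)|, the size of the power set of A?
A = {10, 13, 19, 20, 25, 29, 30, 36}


Set A = {10, 13, 19, 20, 25, 29, 30, 36}
|A| = 8
The power set P(A) contains all subsets of A.
|P(A)| = 2^|A| = 2^8 = 256

256


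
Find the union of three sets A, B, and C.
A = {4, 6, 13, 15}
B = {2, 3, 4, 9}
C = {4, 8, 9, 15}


Set A = {4, 6, 13, 15}
Set B = {2, 3, 4, 9}
Set C = {4, 8, 9, 15}
First, A ∪ B = {2, 3, 4, 6, 9, 13, 15}
Then, (A ∪ B) ∪ C = {2, 3, 4, 6, 8, 9, 13, 15}

{2, 3, 4, 6, 8, 9, 13, 15}


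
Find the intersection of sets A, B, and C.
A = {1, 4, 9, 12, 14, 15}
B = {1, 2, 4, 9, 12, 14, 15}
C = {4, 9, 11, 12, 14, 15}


Set A = {1, 4, 9, 12, 14, 15}
Set B = {1, 2, 4, 9, 12, 14, 15}
Set C = {4, 9, 11, 12, 14, 15}
First, A ∩ B = {1, 4, 9, 12, 14, 15}
Then, (A ∩ B) ∩ C = {4, 9, 12, 14, 15}

{4, 9, 12, 14, 15}


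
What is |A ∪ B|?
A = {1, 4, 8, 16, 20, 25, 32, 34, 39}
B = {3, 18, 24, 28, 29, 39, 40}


Set A = {1, 4, 8, 16, 20, 25, 32, 34, 39}, |A| = 9
Set B = {3, 18, 24, 28, 29, 39, 40}, |B| = 7
A ∩ B = {39}, |A ∩ B| = 1
|A ∪ B| = |A| + |B| - |A ∩ B| = 9 + 7 - 1 = 15

15


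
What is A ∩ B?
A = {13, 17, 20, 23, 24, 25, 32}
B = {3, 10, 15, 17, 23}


Set A = {13, 17, 20, 23, 24, 25, 32}
Set B = {3, 10, 15, 17, 23}
A ∩ B includes only elements in both sets.
Check each element of A against B:
13 ✗, 17 ✓, 20 ✗, 23 ✓, 24 ✗, 25 ✗, 32 ✗
A ∩ B = {17, 23}

{17, 23}


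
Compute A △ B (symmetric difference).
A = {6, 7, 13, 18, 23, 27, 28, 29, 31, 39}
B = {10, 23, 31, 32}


Set A = {6, 7, 13, 18, 23, 27, 28, 29, 31, 39}
Set B = {10, 23, 31, 32}
A △ B = (A \ B) ∪ (B \ A)
Elements in A but not B: {6, 7, 13, 18, 27, 28, 29, 39}
Elements in B but not A: {10, 32}
A △ B = {6, 7, 10, 13, 18, 27, 28, 29, 32, 39}

{6, 7, 10, 13, 18, 27, 28, 29, 32, 39}


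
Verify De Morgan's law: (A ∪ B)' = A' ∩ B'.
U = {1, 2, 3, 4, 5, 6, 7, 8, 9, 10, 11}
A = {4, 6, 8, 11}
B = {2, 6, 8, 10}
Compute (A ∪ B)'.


U = {1, 2, 3, 4, 5, 6, 7, 8, 9, 10, 11}
A = {4, 6, 8, 11}, B = {2, 6, 8, 10}
A ∪ B = {2, 4, 6, 8, 10, 11}
(A ∪ B)' = U \ (A ∪ B) = {1, 3, 5, 7, 9}
Verification via A' ∩ B': A' = {1, 2, 3, 5, 7, 9, 10}, B' = {1, 3, 4, 5, 7, 9, 11}
A' ∩ B' = {1, 3, 5, 7, 9} ✓

{1, 3, 5, 7, 9}


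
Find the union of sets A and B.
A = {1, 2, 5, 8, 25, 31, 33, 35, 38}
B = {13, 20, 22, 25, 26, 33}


Set A = {1, 2, 5, 8, 25, 31, 33, 35, 38}
Set B = {13, 20, 22, 25, 26, 33}
A ∪ B includes all elements in either set.
Elements from A: {1, 2, 5, 8, 25, 31, 33, 35, 38}
Elements from B not already included: {13, 20, 22, 26}
A ∪ B = {1, 2, 5, 8, 13, 20, 22, 25, 26, 31, 33, 35, 38}

{1, 2, 5, 8, 13, 20, 22, 25, 26, 31, 33, 35, 38}


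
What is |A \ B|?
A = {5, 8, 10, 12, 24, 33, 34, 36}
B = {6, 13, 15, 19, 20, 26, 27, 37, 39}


Set A = {5, 8, 10, 12, 24, 33, 34, 36}
Set B = {6, 13, 15, 19, 20, 26, 27, 37, 39}
A \ B = {5, 8, 10, 12, 24, 33, 34, 36}
|A \ B| = 8

8


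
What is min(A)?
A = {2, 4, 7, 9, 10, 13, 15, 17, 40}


Set A = {2, 4, 7, 9, 10, 13, 15, 17, 40}
Elements in ascending order: 2, 4, 7, 9, 10, 13, 15, 17, 40
The smallest element is 2.

2


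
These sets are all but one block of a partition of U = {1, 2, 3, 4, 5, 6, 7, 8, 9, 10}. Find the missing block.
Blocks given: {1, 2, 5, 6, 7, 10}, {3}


U = {1, 2, 3, 4, 5, 6, 7, 8, 9, 10}
Shown blocks: {1, 2, 5, 6, 7, 10}, {3}
A partition's blocks are pairwise disjoint and cover U, so the missing block = U \ (union of shown blocks).
Union of shown blocks: {1, 2, 3, 5, 6, 7, 10}
Missing block = U \ (union) = {4, 8, 9}

{4, 8, 9}


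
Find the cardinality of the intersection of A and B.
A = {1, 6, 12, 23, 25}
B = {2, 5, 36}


Set A = {1, 6, 12, 23, 25}
Set B = {2, 5, 36}
A ∩ B = {}
|A ∩ B| = 0

0


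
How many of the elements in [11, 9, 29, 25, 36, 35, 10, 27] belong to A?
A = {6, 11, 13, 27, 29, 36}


Set A = {6, 11, 13, 27, 29, 36}
Candidates: [11, 9, 29, 25, 36, 35, 10, 27]
Check each candidate:
11 ∈ A, 9 ∉ A, 29 ∈ A, 25 ∉ A, 36 ∈ A, 35 ∉ A, 10 ∉ A, 27 ∈ A
Count of candidates in A: 4

4


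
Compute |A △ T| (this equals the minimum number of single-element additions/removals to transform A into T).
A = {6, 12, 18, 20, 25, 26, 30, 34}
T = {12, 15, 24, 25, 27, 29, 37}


Set A = {6, 12, 18, 20, 25, 26, 30, 34}
Set T = {12, 15, 24, 25, 27, 29, 37}
Elements to remove from A (in A, not in T): {6, 18, 20, 26, 30, 34} → 6 removals
Elements to add to A (in T, not in A): {15, 24, 27, 29, 37} → 5 additions
Total edits = 6 + 5 = 11

11


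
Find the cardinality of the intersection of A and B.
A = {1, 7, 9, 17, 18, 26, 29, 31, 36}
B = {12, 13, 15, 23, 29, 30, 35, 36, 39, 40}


Set A = {1, 7, 9, 17, 18, 26, 29, 31, 36}
Set B = {12, 13, 15, 23, 29, 30, 35, 36, 39, 40}
A ∩ B = {29, 36}
|A ∩ B| = 2

2


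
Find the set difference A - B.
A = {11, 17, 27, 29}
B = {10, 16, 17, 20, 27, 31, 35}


Set A = {11, 17, 27, 29}
Set B = {10, 16, 17, 20, 27, 31, 35}
A \ B includes elements in A that are not in B.
Check each element of A:
11 (not in B, keep), 17 (in B, remove), 27 (in B, remove), 29 (not in B, keep)
A \ B = {11, 29}

{11, 29}


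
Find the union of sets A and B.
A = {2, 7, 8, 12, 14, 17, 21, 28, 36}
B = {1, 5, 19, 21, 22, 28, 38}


Set A = {2, 7, 8, 12, 14, 17, 21, 28, 36}
Set B = {1, 5, 19, 21, 22, 28, 38}
A ∪ B includes all elements in either set.
Elements from A: {2, 7, 8, 12, 14, 17, 21, 28, 36}
Elements from B not already included: {1, 5, 19, 22, 38}
A ∪ B = {1, 2, 5, 7, 8, 12, 14, 17, 19, 21, 22, 28, 36, 38}

{1, 2, 5, 7, 8, 12, 14, 17, 19, 21, 22, 28, 36, 38}


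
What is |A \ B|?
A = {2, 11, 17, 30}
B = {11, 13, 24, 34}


Set A = {2, 11, 17, 30}
Set B = {11, 13, 24, 34}
A \ B = {2, 17, 30}
|A \ B| = 3

3


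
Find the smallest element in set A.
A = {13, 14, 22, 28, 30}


Set A = {13, 14, 22, 28, 30}
Elements in ascending order: 13, 14, 22, 28, 30
The smallest element is 13.

13


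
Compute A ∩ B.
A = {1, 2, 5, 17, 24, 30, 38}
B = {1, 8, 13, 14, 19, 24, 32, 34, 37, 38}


Set A = {1, 2, 5, 17, 24, 30, 38}
Set B = {1, 8, 13, 14, 19, 24, 32, 34, 37, 38}
A ∩ B includes only elements in both sets.
Check each element of A against B:
1 ✓, 2 ✗, 5 ✗, 17 ✗, 24 ✓, 30 ✗, 38 ✓
A ∩ B = {1, 24, 38}

{1, 24, 38}


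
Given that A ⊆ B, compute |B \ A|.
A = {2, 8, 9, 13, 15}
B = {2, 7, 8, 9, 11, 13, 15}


Set A = {2, 8, 9, 13, 15}, |A| = 5
Set B = {2, 7, 8, 9, 11, 13, 15}, |B| = 7
Since A ⊆ B: B \ A = {7, 11}
|B| - |A| = 7 - 5 = 2

2


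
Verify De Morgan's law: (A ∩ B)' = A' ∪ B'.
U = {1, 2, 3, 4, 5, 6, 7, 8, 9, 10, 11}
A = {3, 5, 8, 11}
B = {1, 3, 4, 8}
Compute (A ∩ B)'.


U = {1, 2, 3, 4, 5, 6, 7, 8, 9, 10, 11}
A = {3, 5, 8, 11}, B = {1, 3, 4, 8}
A ∩ B = {3, 8}
(A ∩ B)' = U \ (A ∩ B) = {1, 2, 4, 5, 6, 7, 9, 10, 11}
Verification via A' ∪ B': A' = {1, 2, 4, 6, 7, 9, 10}, B' = {2, 5, 6, 7, 9, 10, 11}
A' ∪ B' = {1, 2, 4, 5, 6, 7, 9, 10, 11} ✓

{1, 2, 4, 5, 6, 7, 9, 10, 11}


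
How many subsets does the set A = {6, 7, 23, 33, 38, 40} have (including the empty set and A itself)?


Set A = {6, 7, 23, 33, 38, 40}
|A| = 6
The power set P(A) contains all subsets of A.
|P(A)| = 2^|A| = 2^6 = 64

64


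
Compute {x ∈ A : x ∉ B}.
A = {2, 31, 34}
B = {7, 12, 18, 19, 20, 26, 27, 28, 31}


Set A = {2, 31, 34}
Set B = {7, 12, 18, 19, 20, 26, 27, 28, 31}
Check each element of A against B:
2 ∉ B (include), 31 ∈ B, 34 ∉ B (include)
Elements of A not in B: {2, 34}

{2, 34}


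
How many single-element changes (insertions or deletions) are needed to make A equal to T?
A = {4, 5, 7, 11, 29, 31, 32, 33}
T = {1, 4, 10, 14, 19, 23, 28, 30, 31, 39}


Set A = {4, 5, 7, 11, 29, 31, 32, 33}
Set T = {1, 4, 10, 14, 19, 23, 28, 30, 31, 39}
Elements to remove from A (in A, not in T): {5, 7, 11, 29, 32, 33} → 6 removals
Elements to add to A (in T, not in A): {1, 10, 14, 19, 23, 28, 30, 39} → 8 additions
Total edits = 6 + 8 = 14

14
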